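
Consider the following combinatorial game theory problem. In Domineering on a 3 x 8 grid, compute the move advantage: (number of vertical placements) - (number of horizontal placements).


Board is 3 x 8 (rows x cols).
Left (vertical) placements: (rows-1) * cols = 2 * 8 = 16
Right (horizontal) placements: rows * (cols-1) = 3 * 7 = 21
Advantage = Left - Right = 16 - 21 = -5

-5


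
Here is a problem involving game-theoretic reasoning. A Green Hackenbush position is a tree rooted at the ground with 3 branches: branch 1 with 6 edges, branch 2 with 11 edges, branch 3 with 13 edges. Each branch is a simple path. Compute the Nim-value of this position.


The tree has 3 branches from the ground vertex.
In Green Hackenbush, the Nim-value of a simple path of length k is k.
Branch 1: length 6, Nim-value = 6
Branch 2: length 11, Nim-value = 11
Branch 3: length 13, Nim-value = 13
Total Nim-value = XOR of all branch values:
0 XOR 6 = 6
6 XOR 11 = 13
13 XOR 13 = 0
Nim-value of the tree = 0

0


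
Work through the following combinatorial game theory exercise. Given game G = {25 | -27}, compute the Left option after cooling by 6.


Original game: {25 | -27} (a switch {a | b} with a > b).
Cooling by t (for t below the temperature (a - b)/2 = 26) taxes each move by t: {a | b} cooled by t is {a - t | b + t}.
Cooling amount: t = 6
Cooled Left option: 25 - 6 = 19
Cooled Right option: -27 + 6 = -21
Cooled game: {19 | -21}
Left option = 19

19


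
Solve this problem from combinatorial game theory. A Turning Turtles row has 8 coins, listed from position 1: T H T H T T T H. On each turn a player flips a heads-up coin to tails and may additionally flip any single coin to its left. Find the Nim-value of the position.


Coins: T H T H T T T H
Key fact: a single head at position k behaves exactly like a Nim heap of size k (turning it to T and optionally flipping a coin at j < k corresponds to moving the heap from k to j, or to 0), and heads combine as a disjunctive sum (two heads at the same place would cancel, matching j XOR j = 0). So the Nim-value is the XOR of the 1-indexed positions of the heads.
Face-up positions (1-indexed): [2, 4, 8]
XOR 0 with 2: 0 XOR 2 = 2
XOR 2 with 4: 2 XOR 4 = 6
XOR 6 with 8: 6 XOR 8 = 14
Nim-value = 14

14


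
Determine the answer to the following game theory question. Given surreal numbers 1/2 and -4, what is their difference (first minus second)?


x = 1/2, y = -4
Converting to common denominator: 2
x = 1/2, y = -8/2
x - y = 1/2 - -4 = 9/2

9/2


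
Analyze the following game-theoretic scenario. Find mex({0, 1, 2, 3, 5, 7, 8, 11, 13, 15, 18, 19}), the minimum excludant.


Set = {0, 1, 2, 3, 5, 7, 8, 11, 13, 15, 18, 19}
0 is in the set.
1 is in the set.
2 is in the set.
3 is in the set.
4 is NOT in the set. This is the mex.
mex = 4

4


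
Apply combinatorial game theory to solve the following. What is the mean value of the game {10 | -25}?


Game = {10 | -25}, a switch {a | b} with numbers a > b.
Its thermograph has left wall a - t and right wall b + t, which meet at t = (a - b)/2, where both equal (a + b)/2. So the mast (mean value) is at (a + b)/2.
Mean = (10 + (-25))/2 = -15/2 = -15/2

-15/2


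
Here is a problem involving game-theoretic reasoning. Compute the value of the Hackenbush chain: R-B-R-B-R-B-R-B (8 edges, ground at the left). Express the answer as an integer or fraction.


Edges (from ground): R-B-R-B-R-B-R-B
By Berlekamp's sign-expansion rule, a Blue-Red Hackenbush stalk has the value of the surreal number whose sign sequence is the edge sequence with B -> + and R -> -.
Sign sequence: -+-+-+-+
Trace the sign expansion in the surreal number tree, starting from 0:
Edge 1: R (sign -) -> bounds (-inf, 0), value = -1
Edge 2: B (sign +) -> bounds (-1, 0), value = -1/2
Edge 3: R (sign -) -> bounds (-1, -1/2), value = -3/4
Edge 4: B (sign +) -> bounds (-3/4, -1/2), value = -5/8
Edge 5: R (sign -) -> bounds (-3/4, -5/8), value = -11/16
Edge 6: B (sign +) -> bounds (-11/16, -5/8), value = -21/32
Edge 7: R (sign -) -> bounds (-11/16, -21/32), value = -43/64
Edge 8: B (sign +) -> bounds (-43/64, -21/32), value = -85/128
Game value = -85/128

-85/128


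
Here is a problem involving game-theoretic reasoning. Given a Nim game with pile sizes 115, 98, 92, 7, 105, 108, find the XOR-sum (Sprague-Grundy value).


We need the XOR (exclusive or) of all pile sizes.
After XOR-ing pile 1 (size 115): 0 XOR 115 = 115
After XOR-ing pile 2 (size 98): 115 XOR 98 = 17
After XOR-ing pile 3 (size 92): 17 XOR 92 = 77
After XOR-ing pile 4 (size 7): 77 XOR 7 = 74
After XOR-ing pile 5 (size 105): 74 XOR 105 = 35
After XOR-ing pile 6 (size 108): 35 XOR 108 = 79
The Nim-value of this position is 79.

79


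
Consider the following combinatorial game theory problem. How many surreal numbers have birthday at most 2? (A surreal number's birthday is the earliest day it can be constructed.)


Day 0: {|} = 0 is born. Count = 1.
Day n: the number of surreal numbers born by day n is 2^(n+1) - 1.
By day 0: 2^1 - 1 = 1
By day 1: 2^2 - 1 = 3
By day 2: 2^3 - 1 = 7
By day 2: 7 surreal numbers.

7


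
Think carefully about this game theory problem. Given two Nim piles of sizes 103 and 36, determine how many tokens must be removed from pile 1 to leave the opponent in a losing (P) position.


Piles: 103 and 36
Current XOR: 103 XOR 36 = 67 (non-zero, so this is an N-position).
To make the XOR zero, we need to find a move that balances the piles.
For pile 1 (size 103): target = 103 XOR 67 = 36
We reduce pile 1 from 103 to 36.
Tokens removed: 103 - 36 = 67
Verification: 36 XOR 36 = 0

67


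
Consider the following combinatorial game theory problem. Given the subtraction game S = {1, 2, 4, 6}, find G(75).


The subtraction set is S = {1, 2, 4, 6}.
G(k) = mex{ G(k - s) : s in S, s <= k }. We compute iteratively: G(0) = 0.
G(1) = mex({0}) = 1
G(2) = mex({0, 1}) = 2
G(3) = mex({1, 2}) = 0
G(4) = mex({0, 2}) = 1
G(5) = mex({0, 1}) = 2
G(6) = mex({0, 1, 2}) = 3
G(7) = mex({0, 1, 2, 3}) = 4
G(8) = mex({1, 2, 3, 4}) = 0
G(9) = mex({0, 2, 4}) = 1
G(10) = mex({0, 1, 3}) = 2
G(11) = mex({1, 2, 4}) = 0
G(12) = mex({0, 2, 3}) = 1
G(13) = mex({0, 1, 4}) = 2
Observe that G(8)..G(13) = 0, 1, 2, 0, 1, 2 repeats G(0)..G(5) = 0, 1, 2, 0, 1, 2.
For k >= max(S) = 6, G(k) is determined by the previous 6 values G(k-6)..G(k-1); a window of 6 consecutive values has recurred shifted by 8, so by induction G(k + 8) = G(k) for all k >= 0: the sequence is periodic from the start with period 8.
One period: G(0..7) = 0, 1, 2, 0, 1, 2, 3, 4.
75 mod 8 = 3, so G(75) = G(3) = 0.

0


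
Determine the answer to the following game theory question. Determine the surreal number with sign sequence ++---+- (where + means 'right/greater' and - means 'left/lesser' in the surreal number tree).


Sign expansion: ++---+-
Rule: track bounds (lo, hi), initially (-inf, +inf). On '+', the current value becomes lo and we move to the simplest number in (value, hi): value + 1 if hi = +inf, otherwise the midpoint (value + hi)/2. On '-', the current value becomes hi and we move to value - 1 if lo = -inf, otherwise the midpoint (lo + value)/2.
Start at 0.
Step 1: sign = +, move right. Bounds: (0, +inf). Value = 1
Step 2: sign = +, move right. Bounds: (1, +inf). Value = 2
Step 3: sign = -, move left. Bounds: (1, 2). Value = 3/2
Step 4: sign = -, move left. Bounds: (1, 3/2). Value = 5/4
Step 5: sign = -, move left. Bounds: (1, 5/4). Value = 9/8
Step 6: sign = +, move right. Bounds: (9/8, 5/4). Value = 19/16
Step 7: sign = -, move left. Bounds: (9/8, 19/16). Value = 37/32
The surreal number with sign expansion ++---+- is 37/32.

37/32


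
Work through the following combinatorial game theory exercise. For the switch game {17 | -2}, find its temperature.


The game is {17 | -2}, a switch {a | b} with numbers a > b.
Cooling {a | b} by t gives {a - t | b + t}, which stops being hot when a - t = b + t, i.e. at t = (a - b)/2. So the temperature of a switch is (a - b)/2.
Temperature = (Left option - Right option) / 2
= (17 - (-2)) / 2
= 19 / 2
= 19/2

19/2


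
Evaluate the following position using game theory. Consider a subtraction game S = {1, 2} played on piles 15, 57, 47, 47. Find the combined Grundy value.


Subtraction set: {1, 2}
For this subtraction set, G(n) = n mod 3 (period = max + 1 = 3).
Pile 1 (size 15): G(15) = 15 mod 3 = 0
Pile 2 (size 57): G(57) = 57 mod 3 = 0
Pile 3 (size 47): G(47) = 47 mod 3 = 2
Pile 4 (size 47): G(47) = 47 mod 3 = 2
Total Grundy value = XOR of all: 0 XOR 0 XOR 2 XOR 2 = 0

0


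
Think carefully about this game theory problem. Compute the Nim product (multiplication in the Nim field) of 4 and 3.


Nim multiplication is bilinear over XOR: (u XOR v) * w = (u*w) XOR (v*w).
So we split each operand into its bit components and XOR the pairwise Nim products.
4 = 4 (as XOR of powers of 2).
3 = 1 + 2 (as XOR of powers of 2).
Using the standard Nim-product table on single bits:
  2*2 = 3,   2*4 = 8,   2*8 = 12,
  4*4 = 6,   4*8 = 11,  8*8 = 13,
and  1*x = x (identity), k*l = l*k (commutative).
Pairwise Nim products:
  4 * 1 = 4
  4 * 2 = 8
XOR them: 4 XOR 8 = 12.
Result: 4 * 3 = 12 (in Nim).

12


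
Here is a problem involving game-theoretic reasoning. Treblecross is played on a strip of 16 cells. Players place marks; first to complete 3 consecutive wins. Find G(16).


Treblecross: place X on empty cells; 3-in-a-row wins.
Playing within two cells of an existing X lets the opponent win at once, so sensible play treats the cells i-2..i+2 around each X as dead. The player left with no safe cell loses, so this is a normal-play take-away game on strips of safe cells.
Placing X at cell i (0-indexed) of a strip of k safe cells leaves independent strips of sizes max(0, i-2) and max(0, k-i-3). Hence G(k) = mex{ G(max(0,i-2)) XOR G(max(0,k-i-3)) : 0 <= i < k }, with G(0) = 0.
G(1): splits (0,0):0^0=0 -> mex({0}) = 1
G(2): splits (0,0):0^0=0 -> mex({0}) = 1
G(3): splits (0,0):0^0=0 -> mex({0}) = 1
G(4): splits (0,1):0^1=1 (0,0):0^0=0 -> mex({0, 1}) = 2
G(5): splits (0,2):0^1=1 (0,1):0^1=1 (0,0):0^0=0 -> mex({0, 1}) = 2
G(6) = mex({1}) = 0
G(7) = mex({0, 1, 2}) = 3
G(8) = mex({0, 1, 2}) = 3
G(9) = mex({0, 2}) = 1
G(10) = mex({0, 2, 3}) = 1
G(11) = mex({0, 3}) = 1
G(12) = mex({1, 3}) = 0
G(13) = mex({0, 1, 2, 3}) = 4
G(14) = mex({0, 1, 2}) = 3
G(15) = mex({0, 1, 2}) = 3
G(16) = mex({0, 1, 2, 4}) = 3
Therefore G(16) = 3.

3


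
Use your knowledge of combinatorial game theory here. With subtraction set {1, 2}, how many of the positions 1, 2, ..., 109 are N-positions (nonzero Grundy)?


Subtraction set S = {1, 2}, so G(n) = n mod 3.
G(n) = 0 when n is a multiple of 3.
Multiples of 3 in [1, 109]: 36
N-positions (nonzero Grundy) = 109 - 36 = 73

73


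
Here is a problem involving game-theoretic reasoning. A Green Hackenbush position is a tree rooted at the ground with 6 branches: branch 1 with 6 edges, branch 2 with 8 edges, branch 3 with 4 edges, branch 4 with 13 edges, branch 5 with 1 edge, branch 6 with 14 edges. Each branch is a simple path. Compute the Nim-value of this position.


The tree has 6 branches from the ground vertex.
In Green Hackenbush, the Nim-value of a simple path of length k is k.
Branch 1: length 6, Nim-value = 6
Branch 2: length 8, Nim-value = 8
Branch 3: length 4, Nim-value = 4
Branch 4: length 13, Nim-value = 13
Branch 5: length 1, Nim-value = 1
Branch 6: length 14, Nim-value = 14
Total Nim-value = XOR of all branch values:
0 XOR 6 = 6
6 XOR 8 = 14
14 XOR 4 = 10
10 XOR 13 = 7
7 XOR 1 = 6
6 XOR 14 = 8
Nim-value of the tree = 8

8


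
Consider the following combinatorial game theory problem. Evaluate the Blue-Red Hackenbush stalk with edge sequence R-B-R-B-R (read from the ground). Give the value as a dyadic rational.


Edges (from ground): R-B-R-B-R
By Berlekamp's sign-expansion rule, a Blue-Red Hackenbush stalk has the value of the surreal number whose sign sequence is the edge sequence with B -> + and R -> -.
Sign sequence: -+-+-
Trace the sign expansion in the surreal number tree, starting from 0:
Edge 1: R (sign -) -> bounds (-inf, 0), value = -1
Edge 2: B (sign +) -> bounds (-1, 0), value = -1/2
Edge 3: R (sign -) -> bounds (-1, -1/2), value = -3/4
Edge 4: B (sign +) -> bounds (-3/4, -1/2), value = -5/8
Edge 5: R (sign -) -> bounds (-3/4, -5/8), value = -11/16
Game value = -11/16

-11/16


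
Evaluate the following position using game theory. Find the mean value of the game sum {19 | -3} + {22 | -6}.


G1 = {19 | -3}, G2 = {22 | -6}
Each is a switch {a | b} with numbers a > b; its mean value is (a + b)/2, and mean value is additive over game sums: m(G1 + G2) = m(G1) + m(G2).
Mean of G1 = (19 + (-3))/2 = 16/2 = 8
Mean of G2 = (22 + (-6))/2 = 16/2 = 8
Mean of G1 + G2 = 8 + 8 = 16

16


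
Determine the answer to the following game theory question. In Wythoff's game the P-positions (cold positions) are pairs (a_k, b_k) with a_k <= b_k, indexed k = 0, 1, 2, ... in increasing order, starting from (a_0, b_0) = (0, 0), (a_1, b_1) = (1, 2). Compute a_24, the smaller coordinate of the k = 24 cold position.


By Wythoff's theorem, a_k = floor(k * phi) and b_k = floor(k * phi^2) = a_k + k, where phi = (1 + sqrt(5))/2 is the golden ratio.
phi = (1 + sqrt(5))/2 = 1.618034
k = 24
k * phi = 24 * 1.618034 = 38.832816
a_24 = floor(k * phi) = 38

38


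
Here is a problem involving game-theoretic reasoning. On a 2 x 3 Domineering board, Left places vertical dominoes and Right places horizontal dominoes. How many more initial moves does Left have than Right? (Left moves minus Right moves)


Board is 2 x 3 (rows x cols).
Left (vertical) placements: (rows-1) * cols = 1 * 3 = 3
Right (horizontal) placements: rows * (cols-1) = 2 * 2 = 4
Advantage = Left - Right = 3 - 4 = -1

-1


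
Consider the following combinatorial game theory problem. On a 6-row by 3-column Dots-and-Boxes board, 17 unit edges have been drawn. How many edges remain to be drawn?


Grid: 6 x 3 boxes, i.e. 7 rows and 4 columns of dots.
Horizontal edges: (rows + 1) * cols = 7 * 3 = 21
Vertical edges: rows * (cols + 1) = 6 * 4 = 24
Total edges: 21 + 24 = 45
Edges drawn: 17
Remaining: 45 - 17 = 28

28


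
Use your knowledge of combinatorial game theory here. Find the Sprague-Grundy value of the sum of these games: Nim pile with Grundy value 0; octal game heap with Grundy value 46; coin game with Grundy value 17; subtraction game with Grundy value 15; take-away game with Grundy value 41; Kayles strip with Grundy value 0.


By the Sprague-Grundy theorem, the Grundy value of a sum of games is the XOR of individual Grundy values.
Nim pile: Grundy value = 0. Running XOR: 0 XOR 0 = 0
octal game heap: Grundy value = 46. Running XOR: 0 XOR 46 = 46
coin game: Grundy value = 17. Running XOR: 46 XOR 17 = 63
subtraction game: Grundy value = 15. Running XOR: 63 XOR 15 = 48
take-away game: Grundy value = 41. Running XOR: 48 XOR 41 = 25
Kayles strip: Grundy value = 0. Running XOR: 25 XOR 0 = 25
The combined Grundy value is 25.

25


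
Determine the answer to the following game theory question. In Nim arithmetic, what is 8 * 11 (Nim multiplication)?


Nim multiplication is bilinear over XOR: (u XOR v) * w = (u*w) XOR (v*w).
So we split each operand into its bit components and XOR the pairwise Nim products.
8 = 8 (as XOR of powers of 2).
11 = 1 + 2 + 8 (as XOR of powers of 2).
Using the standard Nim-product table on single bits:
  2*2 = 3,   2*4 = 8,   2*8 = 12,
  4*4 = 6,   4*8 = 11,  8*8 = 13,
and  1*x = x (identity), k*l = l*k (commutative).
Pairwise Nim products:
  8 * 1 = 8
  8 * 2 = 12
  8 * 8 = 13
XOR them: 8 XOR 12 XOR 13 = 9.
Result: 8 * 11 = 9 (in Nim).

9


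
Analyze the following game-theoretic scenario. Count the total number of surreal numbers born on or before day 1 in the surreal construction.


Day 0: {|} = 0 is born. Count = 1.
Day n: the number of surreal numbers born by day n is 2^(n+1) - 1.
By day 0: 2^1 - 1 = 1
By day 1: 2^2 - 1 = 3
By day 1: 3 surreal numbers.

3


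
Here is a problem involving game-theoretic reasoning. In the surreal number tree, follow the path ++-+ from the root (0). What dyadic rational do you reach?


Sign expansion: ++-+
Rule: track bounds (lo, hi), initially (-inf, +inf). On '+', the current value becomes lo and we move to the simplest number in (value, hi): value + 1 if hi = +inf, otherwise the midpoint (value + hi)/2. On '-', the current value becomes hi and we move to value - 1 if lo = -inf, otherwise the midpoint (lo + value)/2.
Start at 0.
Step 1: sign = +, move right. Bounds: (0, +inf). Value = 1
Step 2: sign = +, move right. Bounds: (1, +inf). Value = 2
Step 3: sign = -, move left. Bounds: (1, 2). Value = 3/2
Step 4: sign = +, move right. Bounds: (3/2, 2). Value = 7/4
The surreal number with sign expansion ++-+ is 7/4.

7/4


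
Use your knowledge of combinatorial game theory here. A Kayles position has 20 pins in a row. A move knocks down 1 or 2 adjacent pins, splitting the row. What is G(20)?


Kayles: a move removes 1 or 2 adjacent pins from a contiguous row.
Removing pins from a row of k leaves two independent rows (a, b) with a + b = k - 1 (one pin) or a + b = k - 2 (two pins); an end removal gives a = 0.
By Sprague-Grundy, G(k) = mex{ G(a) XOR G(b) } over all these splits. G(0) = 0.
G(1): splits (0,0):0^0=0 -> mex({0}) = 1
G(2): splits (0,1):0^1=1 (0,0):0^0=0 -> mex({0, 1}) = 2
G(3): splits (0,2):0^2=2 (1,1):1^1=0 (0,1):0^1=1 -> mex({0, 1, 2}) = 3
G(4): splits (0,3):0^3=3 (1,2):1^2=3 (0,2):0^2=2 (1,1):1^1=0 -> mex({0, 2, 3}) = 1
G(5): splits (0,4):0^1=1 (1,3):1^3=2 (2,2):2^2=0 (0,3):0^3=3 (1,2):1^2=3 -> mex({0, 1, 2, 3}) = 4
G(6) = mex({0, 1, 2, 4}) = 3
G(7) = mex({0, 1, 3, 4, 5}) = 2
G(8) = mex({0, 2, 3, 5, 6}) = 1
G(9) = mex({0, 1, 2, 3, 6, 7}) = 4
G(10) = mex({0, 1, 3, 4, 5, 7}) = 2
G(11) = mex({0, 1, 2, 3, 4, 5}) = 6
G(12) = mex({0, 1, 2, 3, 5, 6, 7}) = 4
G(13) = mex({0, 2, 3, 4, 6, 7}) = 1
G(14) = mex({0, 1, 4, 5, 6, 7}) = 2
G(15) = mex({0, 1, 2, 3, 4, 5, 6}) = 7
G(16) = mex({0, 2, 3, 5, 6, 7}) = 1
G(17) = mex({0, 1, 2, 3, 5, 6, 7}) = 4
G(18) = mex({0, 1, 2, 4, 5, 6}) = 3
G(19) = mex({0, 1, 3, 4, 5, 7}) = 2
G(20) = mex({0, 2, 3, 4, 5, 6, 7}) = 1
Therefore G(20) = 1.

1


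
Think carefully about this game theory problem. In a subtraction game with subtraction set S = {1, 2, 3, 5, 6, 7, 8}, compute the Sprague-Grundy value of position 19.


The subtraction set is S = {1, 2, 3, 5, 6, 7, 8}.
G(k) = mex{ G(k - s) : s in S, s <= k }. We compute iteratively: G(0) = 0.
G(1) = mex({0}) = 1
G(2) = mex({0, 1}) = 2
G(3) = mex({0, 1, 2}) = 3
G(4) = mex({1, 2, 3}) = 0
G(5) = mex({0, 2, 3}) = 1
G(6) = mex({0, 1, 3}) = 2
G(7) = mex({0, 1, 2}) = 3
G(8) = mex({0, 1, 2, 3}) = 4
G(9) = mex({0, 1, 2, 3, 4}) = 5
G(10) = mex({0, 1, 2, 3, 4, 5}) = 6
G(11) = mex({0, 1, 2, 3, 4, 5, 6}) = 7
G(12) = mex({0, 1, 2, 3, 5, 6, 7}) = 4
G(13) = mex({1, 2, 3, 4, 6, 7}) = 0
G(14) = mex({0, 2, 3, 4, 5, 7}) = 1
G(15) = mex({0, 1, 3, 4, 5, 6}) = 2
G(16) = mex({0, 1, 2, 4, 5, 6, 7}) = 3
G(17) = mex({1, 2, 3, 4, 5, 6, 7}) = 0
G(18) = mex({0, 2, 3, 4, 6, 7}) = 1
G(19) = mex({0, 1, 3, 4, 7}) = 2
Therefore G(19) = 2.

2


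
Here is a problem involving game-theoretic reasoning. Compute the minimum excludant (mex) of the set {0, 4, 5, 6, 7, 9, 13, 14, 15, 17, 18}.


Set = {0, 4, 5, 6, 7, 9, 13, 14, 15, 17, 18}
0 is in the set.
1 is NOT in the set. This is the mex.
mex = 1

1


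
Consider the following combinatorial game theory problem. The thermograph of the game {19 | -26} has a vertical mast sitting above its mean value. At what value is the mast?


Game = {19 | -26}, a switch {a | b} with numbers a > b.
Its thermograph has left wall a - t and right wall b + t, which meet at t = (a - b)/2, where both equal (a + b)/2. So the mast (mean value) is at (a + b)/2.
Mean = (19 + (-26))/2 = -7/2 = -7/2

-7/2


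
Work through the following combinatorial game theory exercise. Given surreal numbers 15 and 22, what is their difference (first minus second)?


x = 15, y = 22
x - y = 15 - 22 = -7

-7


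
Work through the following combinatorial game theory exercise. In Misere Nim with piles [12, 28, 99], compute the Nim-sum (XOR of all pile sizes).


We need the XOR (exclusive or) of all pile sizes.
After XOR-ing pile 1 (size 12): 0 XOR 12 = 12
After XOR-ing pile 2 (size 28): 12 XOR 28 = 16
After XOR-ing pile 3 (size 99): 16 XOR 99 = 115
The Nim-value of this position is 115.

115


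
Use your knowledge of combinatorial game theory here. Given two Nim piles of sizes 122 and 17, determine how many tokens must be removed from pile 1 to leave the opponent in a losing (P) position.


Piles: 122 and 17
Current XOR: 122 XOR 17 = 107 (non-zero, so this is an N-position).
To make the XOR zero, we need to find a move that balances the piles.
For pile 1 (size 122): target = 122 XOR 107 = 17
We reduce pile 1 from 122 to 17.
Tokens removed: 122 - 17 = 105
Verification: 17 XOR 17 = 0

105


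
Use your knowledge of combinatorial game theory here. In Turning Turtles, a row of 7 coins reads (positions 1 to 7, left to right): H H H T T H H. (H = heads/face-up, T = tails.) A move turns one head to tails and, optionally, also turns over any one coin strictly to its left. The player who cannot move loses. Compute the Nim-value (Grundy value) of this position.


Coins: H H H T T H H
Key fact: a single head at position k behaves exactly like a Nim heap of size k (turning it to T and optionally flipping a coin at j < k corresponds to moving the heap from k to j, or to 0), and heads combine as a disjunctive sum (two heads at the same place would cancel, matching j XOR j = 0). So the Nim-value is the XOR of the 1-indexed positions of the heads.
Face-up positions (1-indexed): [1, 2, 3, 6, 7]
XOR 0 with 1: 0 XOR 1 = 1
XOR 1 with 2: 1 XOR 2 = 3
XOR 3 with 3: 3 XOR 3 = 0
XOR 0 with 6: 0 XOR 6 = 6
XOR 6 with 7: 6 XOR 7 = 1
Nim-value = 1

1


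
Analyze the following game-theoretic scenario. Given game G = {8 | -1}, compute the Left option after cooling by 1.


Original game: {8 | -1} (a switch {a | b} with a > b).
Cooling by t (for t below the temperature (a - b)/2 = 9/2) taxes each move by t: {a | b} cooled by t is {a - t | b + t}.
Cooling amount: t = 1
Cooled Left option: 8 - 1 = 7
Cooled Right option: -1 + 1 = 0
Cooled game: {7 | 0}
Left option = 7

7


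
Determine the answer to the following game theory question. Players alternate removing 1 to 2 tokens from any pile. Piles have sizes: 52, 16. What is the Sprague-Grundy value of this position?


Subtraction set: {1, 2}
For this subtraction set, G(n) = n mod 3 (period = max + 1 = 3).
Pile 1 (size 52): G(52) = 52 mod 3 = 1
Pile 2 (size 16): G(16) = 16 mod 3 = 1
Total Grundy value = XOR of all: 1 XOR 1 = 0

0


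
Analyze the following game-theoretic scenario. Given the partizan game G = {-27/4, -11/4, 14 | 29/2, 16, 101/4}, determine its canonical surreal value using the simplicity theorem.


Left options: {-27/4, -11/4, 14}, max = 14
Right options: {29/2, 16, 101/4}, min = 29/2
All options are numbers and max(Left) < min(Right), so by the simplicity theorem the value is the simplest (earliest-born) number strictly between 14 and 29/2.
No integer lies strictly between 14 and 29/2, so the value is the dyadic rational m/2^k in the interval with the smallest k (then m odd); search k = 1, 2, ...:
Denominator 2: no odd multiple of 1/2 lies strictly between 14 and 29/2.
Denominator 4: 57/4 lies strictly between 14 and 29/2 -- found.
The simplest number in the interval is 57/4.
Game value = 57/4

57/4


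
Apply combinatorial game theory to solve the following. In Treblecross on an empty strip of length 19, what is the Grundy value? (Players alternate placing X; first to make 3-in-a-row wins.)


Treblecross: place X on empty cells; 3-in-a-row wins.
Playing within two cells of an existing X lets the opponent win at once, so sensible play treats the cells i-2..i+2 around each X as dead. The player left with no safe cell loses, so this is a normal-play take-away game on strips of safe cells.
Placing X at cell i (0-indexed) of a strip of k safe cells leaves independent strips of sizes max(0, i-2) and max(0, k-i-3). Hence G(k) = mex{ G(max(0,i-2)) XOR G(max(0,k-i-3)) : 0 <= i < k }, with G(0) = 0.
G(1): splits (0,0):0^0=0 -> mex({0}) = 1
G(2): splits (0,0):0^0=0 -> mex({0}) = 1
G(3): splits (0,0):0^0=0 -> mex({0}) = 1
G(4): splits (0,1):0^1=1 (0,0):0^0=0 -> mex({0, 1}) = 2
G(5): splits (0,2):0^1=1 (0,1):0^1=1 (0,0):0^0=0 -> mex({0, 1}) = 2
G(6) = mex({1}) = 0
G(7) = mex({0, 1, 2}) = 3
G(8) = mex({0, 1, 2}) = 3
G(9) = mex({0, 2}) = 1
G(10) = mex({0, 2, 3}) = 1
G(11) = mex({0, 3}) = 1
G(12) = mex({1, 3}) = 0
G(13) = mex({0, 1, 2, 3}) = 4
G(14) = mex({0, 1, 2}) = 3
G(15) = mex({0, 1, 2}) = 3
G(16) = mex({0, 1, 2, 4}) = 3
G(17) = mex({0, 1, 3, 4}) = 2
G(18) = mex({0, 1, 3, 4}) = 2
G(19) = mex({0, 1, 3, 5}) = 2
Therefore G(19) = 2.

2


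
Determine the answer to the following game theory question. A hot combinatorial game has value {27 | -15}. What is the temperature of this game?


The game is {27 | -15}, a switch {a | b} with numbers a > b.
Cooling {a | b} by t gives {a - t | b + t}, which stops being hot when a - t = b + t, i.e. at t = (a - b)/2. So the temperature of a switch is (a - b)/2.
Temperature = (Left option - Right option) / 2
= (27 - (-15)) / 2
= 42 / 2
= 21

21


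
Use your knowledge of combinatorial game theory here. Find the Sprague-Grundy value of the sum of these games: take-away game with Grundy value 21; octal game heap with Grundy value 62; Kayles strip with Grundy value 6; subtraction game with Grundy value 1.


By the Sprague-Grundy theorem, the Grundy value of a sum of games is the XOR of individual Grundy values.
take-away game: Grundy value = 21. Running XOR: 0 XOR 21 = 21
octal game heap: Grundy value = 62. Running XOR: 21 XOR 62 = 43
Kayles strip: Grundy value = 6. Running XOR: 43 XOR 6 = 45
subtraction game: Grundy value = 1. Running XOR: 45 XOR 1 = 44
The combined Grundy value is 44.

44


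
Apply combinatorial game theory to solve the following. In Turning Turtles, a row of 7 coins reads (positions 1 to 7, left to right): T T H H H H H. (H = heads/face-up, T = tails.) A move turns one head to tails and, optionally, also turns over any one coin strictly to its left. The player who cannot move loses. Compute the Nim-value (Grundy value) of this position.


Coins: T T H H H H H
Key fact: a single head at position k behaves exactly like a Nim heap of size k (turning it to T and optionally flipping a coin at j < k corresponds to moving the heap from k to j, or to 0), and heads combine as a disjunctive sum (two heads at the same place would cancel, matching j XOR j = 0). So the Nim-value is the XOR of the 1-indexed positions of the heads.
Face-up positions (1-indexed): [3, 4, 5, 6, 7]
XOR 0 with 3: 0 XOR 3 = 3
XOR 3 with 4: 3 XOR 4 = 7
XOR 7 with 5: 7 XOR 5 = 2
XOR 2 with 6: 2 XOR 6 = 4
XOR 4 with 7: 4 XOR 7 = 3
Nim-value = 3

3


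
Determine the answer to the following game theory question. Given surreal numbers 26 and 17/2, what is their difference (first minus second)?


x = 26, y = 17/2
Converting to common denominator: 2
x = 52/2, y = 17/2
x - y = 26 - 17/2 = 35/2

35/2


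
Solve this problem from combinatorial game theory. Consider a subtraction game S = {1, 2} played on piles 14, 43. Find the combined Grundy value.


Subtraction set: {1, 2}
For this subtraction set, G(n) = n mod 3 (period = max + 1 = 3).
Pile 1 (size 14): G(14) = 14 mod 3 = 2
Pile 2 (size 43): G(43) = 43 mod 3 = 1
Total Grundy value = XOR of all: 2 XOR 1 = 3

3


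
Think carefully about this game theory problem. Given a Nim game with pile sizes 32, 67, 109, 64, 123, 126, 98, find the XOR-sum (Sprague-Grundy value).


We need the XOR (exclusive or) of all pile sizes.
After XOR-ing pile 1 (size 32): 0 XOR 32 = 32
After XOR-ing pile 2 (size 67): 32 XOR 67 = 99
After XOR-ing pile 3 (size 109): 99 XOR 109 = 14
After XOR-ing pile 4 (size 64): 14 XOR 64 = 78
After XOR-ing pile 5 (size 123): 78 XOR 123 = 53
After XOR-ing pile 6 (size 126): 53 XOR 126 = 75
After XOR-ing pile 7 (size 98): 75 XOR 98 = 41
The Nim-value of this position is 41.

41


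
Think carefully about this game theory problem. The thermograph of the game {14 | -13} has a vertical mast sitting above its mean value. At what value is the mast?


Game = {14 | -13}, a switch {a | b} with numbers a > b.
Its thermograph has left wall a - t and right wall b + t, which meet at t = (a - b)/2, where both equal (a + b)/2. So the mast (mean value) is at (a + b)/2.
Mean = (14 + (-13))/2 = 1/2 = 1/2

1/2


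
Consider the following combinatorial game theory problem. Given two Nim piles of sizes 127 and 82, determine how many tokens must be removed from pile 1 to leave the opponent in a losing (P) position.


Piles: 127 and 82
Current XOR: 127 XOR 82 = 45 (non-zero, so this is an N-position).
To make the XOR zero, we need to find a move that balances the piles.
For pile 1 (size 127): target = 127 XOR 45 = 82
We reduce pile 1 from 127 to 82.
Tokens removed: 127 - 82 = 45
Verification: 82 XOR 82 = 0

45


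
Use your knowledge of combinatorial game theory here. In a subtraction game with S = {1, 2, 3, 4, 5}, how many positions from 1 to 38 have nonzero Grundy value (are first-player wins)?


Subtraction set S = {1, 2, 3, 4, 5}, so G(n) = n mod 6.
G(n) = 0 when n is a multiple of 6.
Multiples of 6 in [1, 38]: 6
N-positions (nonzero Grundy) = 38 - 6 = 32

32


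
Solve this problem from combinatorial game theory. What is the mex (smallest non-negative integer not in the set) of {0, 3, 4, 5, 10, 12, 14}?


Set = {0, 3, 4, 5, 10, 12, 14}
0 is in the set.
1 is NOT in the set. This is the mex.
mex = 1

1


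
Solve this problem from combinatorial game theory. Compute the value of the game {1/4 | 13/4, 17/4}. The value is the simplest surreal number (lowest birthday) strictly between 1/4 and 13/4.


Left options: {1/4}, max = 1/4
Right options: {13/4, 17/4}, min = 13/4
All options are numbers and max(Left) < min(Right), so by the simplicity theorem the value is the simplest (earliest-born) number strictly between 1/4 and 13/4.
Integers 1 through 3 all lie strictly between 1/4 and 13/4.
Among integers, the simplest (lowest birthday = smallest |n|; 0 is born on day 0, +-n on day n) is 1.
No non-integer in the interval can be simpler: if x is a non-integer in the interval, then floor(x) or ceil(x) also lies in the interval (the interval contains an integer), and both are proper prefixes of x's sign expansion, i.e. born earlier. So the game value is 1.
Game value = 1

1


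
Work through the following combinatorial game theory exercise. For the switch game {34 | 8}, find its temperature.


The game is {34 | 8}, a switch {a | b} with numbers a > b.
Cooling {a | b} by t gives {a - t | b + t}, which stops being hot when a - t = b + t, i.e. at t = (a - b)/2. So the temperature of a switch is (a - b)/2.
Temperature = (Left option - Right option) / 2
= (34 - (8)) / 2
= 26 / 2
= 13

13


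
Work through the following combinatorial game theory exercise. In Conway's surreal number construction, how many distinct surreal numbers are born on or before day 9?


Day 0: {|} = 0 is born. Count = 1.
Day n: the number of surreal numbers born by day n is 2^(n+1) - 1.
By day 0: 2^1 - 1 = 1
By day 1: 2^2 - 1 = 3
By day 2: 2^3 - 1 = 7
By day 3: 2^4 - 1 = 15
By day 4: 2^5 - 1 = 31
By day 5: 2^6 - 1 = 63
By day 6: 2^7 - 1 = 127
By day 7: 2^8 - 1 = 255
By day 8: 2^9 - 1 = 511
By day 9: 2^10 - 1 = 1023
By day 9: 1023 surreal numbers.

1023


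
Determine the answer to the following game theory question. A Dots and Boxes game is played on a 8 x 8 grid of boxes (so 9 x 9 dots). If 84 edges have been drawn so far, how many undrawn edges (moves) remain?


Grid: 8 x 8 boxes, i.e. 9 rows and 9 columns of dots.
Horizontal edges: (rows + 1) * cols = 9 * 8 = 72
Vertical edges: rows * (cols + 1) = 8 * 9 = 72
Total edges: 72 + 72 = 144
Edges drawn: 84
Remaining: 144 - 84 = 60

60


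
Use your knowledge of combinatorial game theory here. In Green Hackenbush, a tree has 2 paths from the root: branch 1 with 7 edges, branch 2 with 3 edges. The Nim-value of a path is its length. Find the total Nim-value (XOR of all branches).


The tree has 2 branches from the ground vertex.
In Green Hackenbush, the Nim-value of a simple path of length k is k.
Branch 1: length 7, Nim-value = 7
Branch 2: length 3, Nim-value = 3
Total Nim-value = XOR of all branch values:
0 XOR 7 = 7
7 XOR 3 = 4
Nim-value of the tree = 4

4


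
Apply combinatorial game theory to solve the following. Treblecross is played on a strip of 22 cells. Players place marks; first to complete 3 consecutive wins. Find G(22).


Treblecross: place X on empty cells; 3-in-a-row wins.
Playing within two cells of an existing X lets the opponent win at once, so sensible play treats the cells i-2..i+2 around each X as dead. The player left with no safe cell loses, so this is a normal-play take-away game on strips of safe cells.
Placing X at cell i (0-indexed) of a strip of k safe cells leaves independent strips of sizes max(0, i-2) and max(0, k-i-3). Hence G(k) = mex{ G(max(0,i-2)) XOR G(max(0,k-i-3)) : 0 <= i < k }, with G(0) = 0.
G(1): splits (0,0):0^0=0 -> mex({0}) = 1
G(2): splits (0,0):0^0=0 -> mex({0}) = 1
G(3): splits (0,0):0^0=0 -> mex({0}) = 1
G(4): splits (0,1):0^1=1 (0,0):0^0=0 -> mex({0, 1}) = 2
G(5): splits (0,2):0^1=1 (0,1):0^1=1 (0,0):0^0=0 -> mex({0, 1}) = 2
G(6) = mex({1}) = 0
G(7) = mex({0, 1, 2}) = 3
G(8) = mex({0, 1, 2}) = 3
G(9) = mex({0, 2}) = 1
G(10) = mex({0, 2, 3}) = 1
G(11) = mex({0, 3}) = 1
G(12) = mex({1, 3}) = 0
G(13) = mex({0, 1, 2, 3}) = 4
G(14) = mex({0, 1, 2}) = 3
G(15) = mex({0, 1, 2}) = 3
G(16) = mex({0, 1, 2, 4}) = 3
G(17) = mex({0, 1, 3, 4}) = 2
G(18) = mex({0, 1, 3, 4}) = 2
G(19) = mex({0, 1, 3, 5}) = 2
G(20) = mex({0, 1, 2, 3, 5}) = 4
G(21) = mex({0, 1, 2, 3, 5}) = 4
G(22) = mex({1, 2, 6}) = 0
Therefore G(22) = 0.

0


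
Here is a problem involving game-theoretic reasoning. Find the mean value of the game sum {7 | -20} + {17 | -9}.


G1 = {7 | -20}, G2 = {17 | -9}
Each is a switch {a | b} with numbers a > b; its mean value is (a + b)/2, and mean value is additive over game sums: m(G1 + G2) = m(G1) + m(G2).
Mean of G1 = (7 + (-20))/2 = -13/2 = -13/2
Mean of G2 = (17 + (-9))/2 = 8/2 = 4
Mean of G1 + G2 = -13/2 + 4 = -5/2

-5/2


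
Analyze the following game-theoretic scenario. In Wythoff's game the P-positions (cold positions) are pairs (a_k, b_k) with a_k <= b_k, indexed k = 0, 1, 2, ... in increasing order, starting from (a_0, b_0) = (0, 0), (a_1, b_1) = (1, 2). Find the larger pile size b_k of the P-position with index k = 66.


By Wythoff's theorem, a_k = floor(k * phi) and b_k = floor(k * phi^2) = a_k + k, where phi = (1 + sqrt(5))/2 is the golden ratio.
phi = (1 + sqrt(5))/2 = 1.618034
phi^2 = phi + 1 = 2.618034
k = 66
k * phi^2 = 66 * 2.618034 = 172.790243
b_66 = floor(k * phi^2) = 172 (check: a_66 + k = 106 + 66 = 172)

172


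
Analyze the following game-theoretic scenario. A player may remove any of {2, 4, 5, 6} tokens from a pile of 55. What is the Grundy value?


The subtraction set is S = {2, 4, 5, 6}.
G(k) = mex{ G(k - s) : s in S, s <= k }. We compute iteratively: G(0) = 0.
G(1) = mex({}) = 0
G(2) = mex({0}) = 1
G(3) = mex({0}) = 1
G(4) = mex({0, 1}) = 2
G(5) = mex({0, 1}) = 2
G(6) = mex({0, 1, 2}) = 3
G(7) = mex({0, 1, 2}) = 3
G(8) = mex({1, 2, 3}) = 0
G(9) = mex({1, 2, 3}) = 0
G(10) = mex({0, 2, 3}) = 1
G(11) = mex({0, 2, 3}) = 1
G(12) = mex({0, 1, 3}) = 2
G(13) = mex({0, 1, 3}) = 2
Observe that G(8)..G(13) = 0, 0, 1, 1, 2, 2 repeats G(0)..G(5) = 0, 0, 1, 1, 2, 2.
For k >= max(S) = 6, G(k) is determined by the previous 6 values G(k-6)..G(k-1); a window of 6 consecutive values has recurred shifted by 8, so by induction G(k + 8) = G(k) for all k >= 0: the sequence is periodic from the start with period 8.
One period: G(0..7) = 0, 0, 1, 1, 2, 2, 3, 3.
55 mod 8 = 7, so G(55) = G(7) = 3.

3


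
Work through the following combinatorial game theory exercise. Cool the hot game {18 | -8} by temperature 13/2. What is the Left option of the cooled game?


Original game: {18 | -8} (a switch {a | b} with a > b).
Cooling by t (for t below the temperature (a - b)/2 = 13) taxes each move by t: {a | b} cooled by t is {a - t | b + t}.
Cooling amount: t = 13/2
Cooled Left option: 18 - 13/2 = 23/2
Cooled Right option: -8 + 13/2 = -3/2
Cooled game: {23/2 | -3/2}
Left option = 23/2

23/2


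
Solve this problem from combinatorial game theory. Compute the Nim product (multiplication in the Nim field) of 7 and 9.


Nim multiplication is bilinear over XOR: (u XOR v) * w = (u*w) XOR (v*w).
So we split each operand into its bit components and XOR the pairwise Nim products.
7 = 1 + 2 + 4 (as XOR of powers of 2).
9 = 1 + 8 (as XOR of powers of 2).
Using the standard Nim-product table on single bits:
  2*2 = 3,   2*4 = 8,   2*8 = 12,
  4*4 = 6,   4*8 = 11,  8*8 = 13,
and  1*x = x (identity), k*l = l*k (commutative).
Pairwise Nim products:
  1 * 1 = 1
  1 * 8 = 8
  2 * 1 = 2
  2 * 8 = 12
  4 * 1 = 4
  4 * 8 = 11
XOR them: 1 XOR 8 XOR 2 XOR 12 XOR 4 XOR 11 = 8.
Result: 7 * 9 = 8 (in Nim).

8


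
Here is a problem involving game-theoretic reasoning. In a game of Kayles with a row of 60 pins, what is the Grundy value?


Kayles: a move removes 1 or 2 adjacent pins from a contiguous row.
Removing pins from a row of k leaves two independent rows (a, b) with a + b = k - 1 (one pin) or a + b = k - 2 (two pins); an end removal gives a = 0.
By Sprague-Grundy, G(k) = mex{ G(a) XOR G(b) } over all these splits. G(0) = 0.
G(1): splits (0,0):0^0=0 -> mex({0}) = 1
G(2): splits (0,1):0^1=1 (0,0):0^0=0 -> mex({0, 1}) = 2
G(3): splits (0,2):0^2=2 (1,1):1^1=0 (0,1):0^1=1 -> mex({0, 1, 2}) = 3
G(4): splits (0,3):0^3=3 (1,2):1^2=3 (0,2):0^2=2 (1,1):1^1=0 -> mex({0, 2, 3}) = 1
G(5): splits (0,4):0^1=1 (1,3):1^3=2 (2,2):2^2=0 (0,3):0^3=3 (1,2):1^2=3 -> mex({0, 1, 2, 3}) = 4
G(6) = mex({0, 1, 2, 4}) = 3
G(7) = mex({0, 1, 3, 4, 5}) = 2
G(8) = mex({0, 2, 3, 5, 6}) = 1
G(9) = mex({0, 1, 2, 3, 6, 7}) = 4
G(10) = mex({0, 1, 3, 4, 5, 7}) = 2
G(11) = mex({0, 1, 2, 3, 4, 5}) = 6
G(12) = mex({0, 1, 2, 3, 5, 6, 7}) = 4
G(13) = mex({0, 2, 3, 4, 6, 7}) = 1
G(14) = mex({0, 1, 4, 5, 6, 7}) = 2
G(15) = mex({0, 1, 2, 3, 4, 5, 6}) = 7
G(16) = mex({0, 2, 3, 5, 6, 7}) = 1
G(17) = mex({0, 1, 2, 3, 5, 6, 7}) = 4
G(18) = mex({0, 1, 2, 4, 5, 6}) = 3
G(19) = mex({0, 1, 3, 4, 5, 7}) = 2
G(20) = mex({0, 2, 3, 4, 5, 6, 7}) = 1
G(21) = mex({0, 1, 2, 3, 5, 6, 7}) = 4
G(22) = mex({0, 1, 2, 3, 4, 5, 7}) = 6
G(23) = mex({0, 1, 2, 3, 4, 5, 6}) = 7
G(24) = mex({0, 1, 2, 3, 5, 6, 7}) = 4
G(25) = mex({0, 2, 3, 4, 6, 7}) = 1
G(26) = mex({0, 1, 3, 4, 5, 6, 7}) = 2
G(27) = mex({0, 1, 2, 3, 4, 5, 6, 7}) = 8
G(28) = mex({0, 1, 2, 3, 4, 6, 7, 8}) = 5
G(29) = mex({0, 1, 2, 3, 5, 6, 7, 8, 9}) = 4
G(30) = mex({0, 1, 2, 3, 4, 5, 6, 9, 10}) = 7
G(31) = mex({0, 1, 3, 4, 5, 7, 10, 11}) = 2
G(32) = mex({0, 2, 3, 4, 5, 6, 7, 9, 11}) = 1
G(33) = mex({0, 1, 2, 3, 4, 5, 6, 7, 9, 12}) = 8
G(34) = mex({0, 1, 2, 3, 4, 5, 7, 8, 11, 12}) = 6
G(35) = mex({0, 1, 2, 3, 4, 5, 6, 8, 9, 10, 11}) = 7
G(36) = mex({0, 1, 2, 3, 5, 6, 7, 9, 10}) = 4
G(37) = mex({0, 2, 3, 4, 6, 7, 9, 10, 11, 12}) = 1
G(38) = mex({0, 1, 3, 4, 5, 6, 7, 9, 10, 11, 12}) = 2
G(39) = mex({0, 1, 2, 4, 5, 6, 7, 9, 10, 12, 14}) = 3
G(40) = mex({0, 2, 3, 4, 6, 7, 11, 12, 14}) = 1
G(41) = mex({0, 1, 2, 3, 5, 6, 7, 9, 10, 11, 12}) = 4
G(42) = mex({0, 1, 2, 3, 4, 5, 6, 9, 10}) = 7
G(43) = mex({0, 1, 3, 4, 5, 7, 9, 10, 12, 15}) = 2
G(44) = mex({0, 2, 3, 4, 5, 6, 7, 9, 10, 12, 15}) = 1
G(45) = mex({0, 1, 2, 3, 4, 5, 6, 7, 9, 10, 12, 14}) = 8
G(46) = mex({0, 1, 3, 4, 5, 7, 8, 11, 12, 14}) = 2
G(47) = mex({0, 1, 2, 3, 4, 5, 6, 8, 9, 10, 11, 12}) = 7
G(48) = mex({0, 1, 2, 3, 5, 6, 7, 9, 10}) = 4
G(49) = mex({0, 2, 3, 4, 6, 7, 9, 10, 11, 12, 15}) = 1
G(50) = mex({0, 1, 4, 5, 6, 7, 9, 11, 12, 14, 15}) = 2
G(51) = mex({0, 1, 2, 3, 4, 5, 6, 7, 9, 12, 14, 15}) = 8
G(52) = mex({0, 2, 3, 4, 5, 6, 7, 8, 11, 12, 15}) = 1
G(53) = mex({0, 1, 2, 3, 5, 6, 7, 8, 9, 10, 11, 12}) = 4
G(54) = mex({0, 1, 2, 3, 4, 5, 6, 9, 10}) = 7
G(55) = mex({0, 1, 3, 4, 5, 7, 9, 10, 11, 12}) = 2
G(56) = mex({0, 2, 3, 4, 5, 6, 7, 9, 10, 11, 12, 13, 14}) = 1
G(57) = mex({0, 1, 2, 3, 5, 6, 7, 9, 10, 12, 13, 14, 15}) = 4
G(58) = mex({0, 1, 3, 4, 5, 7, 11, 12, 14, 15}) = 2
G(59) = mex({0, 1, 2, 3, 4, 5, 6, 9, 10, 11, 12, 15}) = 7
G(60) = mex({0, 1, 2, 3, 5, 6, 7, 9, 10}) = 4
Therefore G(60) = 4.

4
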